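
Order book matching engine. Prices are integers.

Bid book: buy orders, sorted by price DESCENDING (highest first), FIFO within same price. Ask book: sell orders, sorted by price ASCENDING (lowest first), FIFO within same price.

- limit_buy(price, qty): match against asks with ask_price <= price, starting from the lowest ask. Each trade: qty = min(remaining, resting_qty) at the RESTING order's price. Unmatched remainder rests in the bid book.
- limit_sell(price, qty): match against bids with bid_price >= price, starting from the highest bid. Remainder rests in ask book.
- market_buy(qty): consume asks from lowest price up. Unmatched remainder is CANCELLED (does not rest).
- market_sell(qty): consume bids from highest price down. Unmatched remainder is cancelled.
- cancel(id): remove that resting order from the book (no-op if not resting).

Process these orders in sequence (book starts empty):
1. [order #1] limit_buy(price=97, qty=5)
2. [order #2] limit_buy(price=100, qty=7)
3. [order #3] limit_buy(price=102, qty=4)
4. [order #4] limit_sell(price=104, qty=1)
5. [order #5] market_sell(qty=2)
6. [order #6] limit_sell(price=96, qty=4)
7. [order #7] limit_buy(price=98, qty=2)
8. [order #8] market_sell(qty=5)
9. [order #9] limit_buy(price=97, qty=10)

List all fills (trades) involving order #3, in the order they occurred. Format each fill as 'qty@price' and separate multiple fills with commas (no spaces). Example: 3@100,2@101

Answer: 2@102,2@102

Derivation:
After op 1 [order #1] limit_buy(price=97, qty=5): fills=none; bids=[#1:5@97] asks=[-]
After op 2 [order #2] limit_buy(price=100, qty=7): fills=none; bids=[#2:7@100 #1:5@97] asks=[-]
After op 3 [order #3] limit_buy(price=102, qty=4): fills=none; bids=[#3:4@102 #2:7@100 #1:5@97] asks=[-]
After op 4 [order #4] limit_sell(price=104, qty=1): fills=none; bids=[#3:4@102 #2:7@100 #1:5@97] asks=[#4:1@104]
After op 5 [order #5] market_sell(qty=2): fills=#3x#5:2@102; bids=[#3:2@102 #2:7@100 #1:5@97] asks=[#4:1@104]
After op 6 [order #6] limit_sell(price=96, qty=4): fills=#3x#6:2@102 #2x#6:2@100; bids=[#2:5@100 #1:5@97] asks=[#4:1@104]
After op 7 [order #7] limit_buy(price=98, qty=2): fills=none; bids=[#2:5@100 #7:2@98 #1:5@97] asks=[#4:1@104]
After op 8 [order #8] market_sell(qty=5): fills=#2x#8:5@100; bids=[#7:2@98 #1:5@97] asks=[#4:1@104]
After op 9 [order #9] limit_buy(price=97, qty=10): fills=none; bids=[#7:2@98 #1:5@97 #9:10@97] asks=[#4:1@104]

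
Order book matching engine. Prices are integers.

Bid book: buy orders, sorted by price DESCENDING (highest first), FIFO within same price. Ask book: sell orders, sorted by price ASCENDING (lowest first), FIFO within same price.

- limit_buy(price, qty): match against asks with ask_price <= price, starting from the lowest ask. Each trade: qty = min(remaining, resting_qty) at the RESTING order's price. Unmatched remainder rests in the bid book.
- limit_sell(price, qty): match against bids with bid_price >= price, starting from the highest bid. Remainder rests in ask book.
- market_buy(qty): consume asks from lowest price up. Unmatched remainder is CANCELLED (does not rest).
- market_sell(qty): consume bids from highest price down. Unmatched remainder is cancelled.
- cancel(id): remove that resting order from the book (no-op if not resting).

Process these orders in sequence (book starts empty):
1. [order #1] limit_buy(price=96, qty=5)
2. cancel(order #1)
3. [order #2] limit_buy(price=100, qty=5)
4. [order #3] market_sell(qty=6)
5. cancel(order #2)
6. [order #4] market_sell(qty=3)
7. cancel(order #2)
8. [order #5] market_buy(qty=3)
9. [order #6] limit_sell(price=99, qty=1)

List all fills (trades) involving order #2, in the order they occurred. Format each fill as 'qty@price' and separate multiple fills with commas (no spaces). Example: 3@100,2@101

After op 1 [order #1] limit_buy(price=96, qty=5): fills=none; bids=[#1:5@96] asks=[-]
After op 2 cancel(order #1): fills=none; bids=[-] asks=[-]
After op 3 [order #2] limit_buy(price=100, qty=5): fills=none; bids=[#2:5@100] asks=[-]
After op 4 [order #3] market_sell(qty=6): fills=#2x#3:5@100; bids=[-] asks=[-]
After op 5 cancel(order #2): fills=none; bids=[-] asks=[-]
After op 6 [order #4] market_sell(qty=3): fills=none; bids=[-] asks=[-]
After op 7 cancel(order #2): fills=none; bids=[-] asks=[-]
After op 8 [order #5] market_buy(qty=3): fills=none; bids=[-] asks=[-]
After op 9 [order #6] limit_sell(price=99, qty=1): fills=none; bids=[-] asks=[#6:1@99]

Answer: 5@100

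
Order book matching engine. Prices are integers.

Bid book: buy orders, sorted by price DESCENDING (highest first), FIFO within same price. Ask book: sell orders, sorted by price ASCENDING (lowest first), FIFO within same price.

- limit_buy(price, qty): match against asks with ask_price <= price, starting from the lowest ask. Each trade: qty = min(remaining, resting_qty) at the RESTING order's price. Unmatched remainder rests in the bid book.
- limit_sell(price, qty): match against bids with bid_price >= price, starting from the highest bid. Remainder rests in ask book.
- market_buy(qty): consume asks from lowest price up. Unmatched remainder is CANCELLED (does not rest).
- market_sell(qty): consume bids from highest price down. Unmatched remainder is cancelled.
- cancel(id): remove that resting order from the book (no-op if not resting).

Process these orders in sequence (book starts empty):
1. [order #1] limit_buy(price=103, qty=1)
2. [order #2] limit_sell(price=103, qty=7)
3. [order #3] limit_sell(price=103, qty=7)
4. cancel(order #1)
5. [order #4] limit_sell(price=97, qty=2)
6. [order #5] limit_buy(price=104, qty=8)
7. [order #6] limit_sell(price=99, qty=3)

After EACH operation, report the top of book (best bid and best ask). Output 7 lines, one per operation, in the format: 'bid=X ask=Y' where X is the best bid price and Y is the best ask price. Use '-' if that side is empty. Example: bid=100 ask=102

Answer: bid=103 ask=-
bid=- ask=103
bid=- ask=103
bid=- ask=103
bid=- ask=97
bid=- ask=103
bid=- ask=99

Derivation:
After op 1 [order #1] limit_buy(price=103, qty=1): fills=none; bids=[#1:1@103] asks=[-]
After op 2 [order #2] limit_sell(price=103, qty=7): fills=#1x#2:1@103; bids=[-] asks=[#2:6@103]
After op 3 [order #3] limit_sell(price=103, qty=7): fills=none; bids=[-] asks=[#2:6@103 #3:7@103]
After op 4 cancel(order #1): fills=none; bids=[-] asks=[#2:6@103 #3:7@103]
After op 5 [order #4] limit_sell(price=97, qty=2): fills=none; bids=[-] asks=[#4:2@97 #2:6@103 #3:7@103]
After op 6 [order #5] limit_buy(price=104, qty=8): fills=#5x#4:2@97 #5x#2:6@103; bids=[-] asks=[#3:7@103]
After op 7 [order #6] limit_sell(price=99, qty=3): fills=none; bids=[-] asks=[#6:3@99 #3:7@103]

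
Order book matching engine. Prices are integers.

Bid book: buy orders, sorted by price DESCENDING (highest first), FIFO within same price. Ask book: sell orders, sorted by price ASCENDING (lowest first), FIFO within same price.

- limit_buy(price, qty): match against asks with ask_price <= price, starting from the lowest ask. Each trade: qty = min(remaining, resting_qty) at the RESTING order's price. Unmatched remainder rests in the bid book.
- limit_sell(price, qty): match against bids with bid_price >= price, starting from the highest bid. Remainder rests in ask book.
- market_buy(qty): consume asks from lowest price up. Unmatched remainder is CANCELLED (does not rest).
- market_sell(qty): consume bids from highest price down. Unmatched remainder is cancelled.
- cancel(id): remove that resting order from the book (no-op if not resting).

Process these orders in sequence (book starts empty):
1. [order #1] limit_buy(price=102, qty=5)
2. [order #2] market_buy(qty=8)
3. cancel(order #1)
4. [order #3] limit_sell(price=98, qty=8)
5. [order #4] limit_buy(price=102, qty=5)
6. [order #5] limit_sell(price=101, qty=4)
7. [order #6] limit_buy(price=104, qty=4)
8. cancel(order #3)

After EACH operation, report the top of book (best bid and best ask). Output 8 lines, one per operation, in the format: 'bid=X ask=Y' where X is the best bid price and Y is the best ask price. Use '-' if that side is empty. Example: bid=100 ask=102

After op 1 [order #1] limit_buy(price=102, qty=5): fills=none; bids=[#1:5@102] asks=[-]
After op 2 [order #2] market_buy(qty=8): fills=none; bids=[#1:5@102] asks=[-]
After op 3 cancel(order #1): fills=none; bids=[-] asks=[-]
After op 4 [order #3] limit_sell(price=98, qty=8): fills=none; bids=[-] asks=[#3:8@98]
After op 5 [order #4] limit_buy(price=102, qty=5): fills=#4x#3:5@98; bids=[-] asks=[#3:3@98]
After op 6 [order #5] limit_sell(price=101, qty=4): fills=none; bids=[-] asks=[#3:3@98 #5:4@101]
After op 7 [order #6] limit_buy(price=104, qty=4): fills=#6x#3:3@98 #6x#5:1@101; bids=[-] asks=[#5:3@101]
After op 8 cancel(order #3): fills=none; bids=[-] asks=[#5:3@101]

Answer: bid=102 ask=-
bid=102 ask=-
bid=- ask=-
bid=- ask=98
bid=- ask=98
bid=- ask=98
bid=- ask=101
bid=- ask=101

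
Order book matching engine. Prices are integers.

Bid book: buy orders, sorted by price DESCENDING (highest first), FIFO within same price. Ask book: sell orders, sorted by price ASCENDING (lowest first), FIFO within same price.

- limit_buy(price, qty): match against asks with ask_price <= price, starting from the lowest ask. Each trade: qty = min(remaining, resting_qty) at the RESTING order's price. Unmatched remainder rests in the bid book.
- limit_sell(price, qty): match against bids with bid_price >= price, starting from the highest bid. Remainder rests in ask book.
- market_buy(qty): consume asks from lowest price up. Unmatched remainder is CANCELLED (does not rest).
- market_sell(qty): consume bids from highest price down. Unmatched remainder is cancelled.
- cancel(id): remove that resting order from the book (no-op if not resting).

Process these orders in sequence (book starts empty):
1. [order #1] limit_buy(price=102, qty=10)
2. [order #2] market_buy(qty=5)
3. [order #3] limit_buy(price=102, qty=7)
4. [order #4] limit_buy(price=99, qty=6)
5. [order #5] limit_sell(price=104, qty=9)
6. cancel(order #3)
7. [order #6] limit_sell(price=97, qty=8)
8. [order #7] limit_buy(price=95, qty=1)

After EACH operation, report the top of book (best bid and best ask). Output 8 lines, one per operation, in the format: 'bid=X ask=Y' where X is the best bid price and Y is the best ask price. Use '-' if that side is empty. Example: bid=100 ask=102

After op 1 [order #1] limit_buy(price=102, qty=10): fills=none; bids=[#1:10@102] asks=[-]
After op 2 [order #2] market_buy(qty=5): fills=none; bids=[#1:10@102] asks=[-]
After op 3 [order #3] limit_buy(price=102, qty=7): fills=none; bids=[#1:10@102 #3:7@102] asks=[-]
After op 4 [order #4] limit_buy(price=99, qty=6): fills=none; bids=[#1:10@102 #3:7@102 #4:6@99] asks=[-]
After op 5 [order #5] limit_sell(price=104, qty=9): fills=none; bids=[#1:10@102 #3:7@102 #4:6@99] asks=[#5:9@104]
After op 6 cancel(order #3): fills=none; bids=[#1:10@102 #4:6@99] asks=[#5:9@104]
After op 7 [order #6] limit_sell(price=97, qty=8): fills=#1x#6:8@102; bids=[#1:2@102 #4:6@99] asks=[#5:9@104]
After op 8 [order #7] limit_buy(price=95, qty=1): fills=none; bids=[#1:2@102 #4:6@99 #7:1@95] asks=[#5:9@104]

Answer: bid=102 ask=-
bid=102 ask=-
bid=102 ask=-
bid=102 ask=-
bid=102 ask=104
bid=102 ask=104
bid=102 ask=104
bid=102 ask=104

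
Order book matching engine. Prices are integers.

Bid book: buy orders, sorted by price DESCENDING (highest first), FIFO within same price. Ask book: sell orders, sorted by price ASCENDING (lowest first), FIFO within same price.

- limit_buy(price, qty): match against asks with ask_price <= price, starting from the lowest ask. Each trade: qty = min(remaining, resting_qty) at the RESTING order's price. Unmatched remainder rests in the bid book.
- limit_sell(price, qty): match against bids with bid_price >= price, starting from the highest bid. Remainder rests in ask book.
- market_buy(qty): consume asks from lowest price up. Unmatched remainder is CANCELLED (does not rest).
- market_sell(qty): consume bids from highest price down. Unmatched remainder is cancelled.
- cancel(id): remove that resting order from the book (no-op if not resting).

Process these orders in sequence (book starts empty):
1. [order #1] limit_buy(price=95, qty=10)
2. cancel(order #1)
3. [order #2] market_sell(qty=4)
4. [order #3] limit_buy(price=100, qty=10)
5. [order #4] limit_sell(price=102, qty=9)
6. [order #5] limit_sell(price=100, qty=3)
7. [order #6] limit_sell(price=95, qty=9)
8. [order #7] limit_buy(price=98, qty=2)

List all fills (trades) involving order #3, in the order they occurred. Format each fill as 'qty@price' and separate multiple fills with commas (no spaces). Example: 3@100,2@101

After op 1 [order #1] limit_buy(price=95, qty=10): fills=none; bids=[#1:10@95] asks=[-]
After op 2 cancel(order #1): fills=none; bids=[-] asks=[-]
After op 3 [order #2] market_sell(qty=4): fills=none; bids=[-] asks=[-]
After op 4 [order #3] limit_buy(price=100, qty=10): fills=none; bids=[#3:10@100] asks=[-]
After op 5 [order #4] limit_sell(price=102, qty=9): fills=none; bids=[#3:10@100] asks=[#4:9@102]
After op 6 [order #5] limit_sell(price=100, qty=3): fills=#3x#5:3@100; bids=[#3:7@100] asks=[#4:9@102]
After op 7 [order #6] limit_sell(price=95, qty=9): fills=#3x#6:7@100; bids=[-] asks=[#6:2@95 #4:9@102]
After op 8 [order #7] limit_buy(price=98, qty=2): fills=#7x#6:2@95; bids=[-] asks=[#4:9@102]

Answer: 3@100,7@100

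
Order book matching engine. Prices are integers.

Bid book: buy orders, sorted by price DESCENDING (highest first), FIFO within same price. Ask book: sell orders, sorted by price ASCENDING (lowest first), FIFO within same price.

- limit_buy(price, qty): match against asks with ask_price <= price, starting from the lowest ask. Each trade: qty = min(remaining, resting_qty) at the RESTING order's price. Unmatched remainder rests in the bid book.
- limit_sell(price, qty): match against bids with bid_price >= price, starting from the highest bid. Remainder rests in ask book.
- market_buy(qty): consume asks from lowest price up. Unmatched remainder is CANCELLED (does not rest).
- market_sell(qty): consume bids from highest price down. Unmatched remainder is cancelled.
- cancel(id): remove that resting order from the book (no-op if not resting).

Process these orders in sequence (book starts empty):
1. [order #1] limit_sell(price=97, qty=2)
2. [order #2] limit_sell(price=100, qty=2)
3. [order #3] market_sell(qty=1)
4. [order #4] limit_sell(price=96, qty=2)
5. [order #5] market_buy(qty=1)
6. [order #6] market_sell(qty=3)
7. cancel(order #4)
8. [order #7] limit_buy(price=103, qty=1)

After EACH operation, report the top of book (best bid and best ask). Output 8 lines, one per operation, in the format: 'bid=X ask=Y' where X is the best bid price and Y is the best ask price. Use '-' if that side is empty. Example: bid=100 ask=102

Answer: bid=- ask=97
bid=- ask=97
bid=- ask=97
bid=- ask=96
bid=- ask=96
bid=- ask=96
bid=- ask=97
bid=- ask=97

Derivation:
After op 1 [order #1] limit_sell(price=97, qty=2): fills=none; bids=[-] asks=[#1:2@97]
After op 2 [order #2] limit_sell(price=100, qty=2): fills=none; bids=[-] asks=[#1:2@97 #2:2@100]
After op 3 [order #3] market_sell(qty=1): fills=none; bids=[-] asks=[#1:2@97 #2:2@100]
After op 4 [order #4] limit_sell(price=96, qty=2): fills=none; bids=[-] asks=[#4:2@96 #1:2@97 #2:2@100]
After op 5 [order #5] market_buy(qty=1): fills=#5x#4:1@96; bids=[-] asks=[#4:1@96 #1:2@97 #2:2@100]
After op 6 [order #6] market_sell(qty=3): fills=none; bids=[-] asks=[#4:1@96 #1:2@97 #2:2@100]
After op 7 cancel(order #4): fills=none; bids=[-] asks=[#1:2@97 #2:2@100]
After op 8 [order #7] limit_buy(price=103, qty=1): fills=#7x#1:1@97; bids=[-] asks=[#1:1@97 #2:2@100]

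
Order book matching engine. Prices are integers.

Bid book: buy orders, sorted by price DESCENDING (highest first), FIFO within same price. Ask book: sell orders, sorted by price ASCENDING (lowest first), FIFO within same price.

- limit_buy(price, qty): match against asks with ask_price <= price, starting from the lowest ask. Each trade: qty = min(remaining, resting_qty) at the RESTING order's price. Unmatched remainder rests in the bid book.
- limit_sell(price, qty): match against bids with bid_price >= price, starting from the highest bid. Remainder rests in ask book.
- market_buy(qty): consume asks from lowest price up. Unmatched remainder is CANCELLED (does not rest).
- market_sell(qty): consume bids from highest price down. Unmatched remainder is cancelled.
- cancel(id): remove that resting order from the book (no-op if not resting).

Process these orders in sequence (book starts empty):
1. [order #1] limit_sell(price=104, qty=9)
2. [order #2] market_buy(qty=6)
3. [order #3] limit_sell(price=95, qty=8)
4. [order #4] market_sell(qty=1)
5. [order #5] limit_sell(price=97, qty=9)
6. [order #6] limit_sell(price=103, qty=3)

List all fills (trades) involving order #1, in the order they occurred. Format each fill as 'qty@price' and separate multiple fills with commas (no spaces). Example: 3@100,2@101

Answer: 6@104

Derivation:
After op 1 [order #1] limit_sell(price=104, qty=9): fills=none; bids=[-] asks=[#1:9@104]
After op 2 [order #2] market_buy(qty=6): fills=#2x#1:6@104; bids=[-] asks=[#1:3@104]
After op 3 [order #3] limit_sell(price=95, qty=8): fills=none; bids=[-] asks=[#3:8@95 #1:3@104]
After op 4 [order #4] market_sell(qty=1): fills=none; bids=[-] asks=[#3:8@95 #1:3@104]
After op 5 [order #5] limit_sell(price=97, qty=9): fills=none; bids=[-] asks=[#3:8@95 #5:9@97 #1:3@104]
After op 6 [order #6] limit_sell(price=103, qty=3): fills=none; bids=[-] asks=[#3:8@95 #5:9@97 #6:3@103 #1:3@104]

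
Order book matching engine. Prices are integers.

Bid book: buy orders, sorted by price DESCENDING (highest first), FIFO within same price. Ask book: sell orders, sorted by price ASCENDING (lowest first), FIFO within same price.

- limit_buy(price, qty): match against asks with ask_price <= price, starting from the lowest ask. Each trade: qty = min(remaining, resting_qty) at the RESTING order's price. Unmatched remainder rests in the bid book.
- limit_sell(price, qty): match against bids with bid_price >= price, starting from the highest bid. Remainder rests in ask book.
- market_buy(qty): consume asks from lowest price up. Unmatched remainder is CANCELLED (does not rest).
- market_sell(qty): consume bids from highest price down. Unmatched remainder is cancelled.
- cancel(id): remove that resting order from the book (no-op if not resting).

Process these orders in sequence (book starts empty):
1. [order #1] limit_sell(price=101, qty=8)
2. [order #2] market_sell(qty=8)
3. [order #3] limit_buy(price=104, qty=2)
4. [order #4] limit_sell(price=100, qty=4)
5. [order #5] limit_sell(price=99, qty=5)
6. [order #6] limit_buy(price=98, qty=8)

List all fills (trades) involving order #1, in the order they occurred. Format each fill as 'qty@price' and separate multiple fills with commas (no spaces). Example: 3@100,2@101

Answer: 2@101

Derivation:
After op 1 [order #1] limit_sell(price=101, qty=8): fills=none; bids=[-] asks=[#1:8@101]
After op 2 [order #2] market_sell(qty=8): fills=none; bids=[-] asks=[#1:8@101]
After op 3 [order #3] limit_buy(price=104, qty=2): fills=#3x#1:2@101; bids=[-] asks=[#1:6@101]
After op 4 [order #4] limit_sell(price=100, qty=4): fills=none; bids=[-] asks=[#4:4@100 #1:6@101]
After op 5 [order #5] limit_sell(price=99, qty=5): fills=none; bids=[-] asks=[#5:5@99 #4:4@100 #1:6@101]
After op 6 [order #6] limit_buy(price=98, qty=8): fills=none; bids=[#6:8@98] asks=[#5:5@99 #4:4@100 #1:6@101]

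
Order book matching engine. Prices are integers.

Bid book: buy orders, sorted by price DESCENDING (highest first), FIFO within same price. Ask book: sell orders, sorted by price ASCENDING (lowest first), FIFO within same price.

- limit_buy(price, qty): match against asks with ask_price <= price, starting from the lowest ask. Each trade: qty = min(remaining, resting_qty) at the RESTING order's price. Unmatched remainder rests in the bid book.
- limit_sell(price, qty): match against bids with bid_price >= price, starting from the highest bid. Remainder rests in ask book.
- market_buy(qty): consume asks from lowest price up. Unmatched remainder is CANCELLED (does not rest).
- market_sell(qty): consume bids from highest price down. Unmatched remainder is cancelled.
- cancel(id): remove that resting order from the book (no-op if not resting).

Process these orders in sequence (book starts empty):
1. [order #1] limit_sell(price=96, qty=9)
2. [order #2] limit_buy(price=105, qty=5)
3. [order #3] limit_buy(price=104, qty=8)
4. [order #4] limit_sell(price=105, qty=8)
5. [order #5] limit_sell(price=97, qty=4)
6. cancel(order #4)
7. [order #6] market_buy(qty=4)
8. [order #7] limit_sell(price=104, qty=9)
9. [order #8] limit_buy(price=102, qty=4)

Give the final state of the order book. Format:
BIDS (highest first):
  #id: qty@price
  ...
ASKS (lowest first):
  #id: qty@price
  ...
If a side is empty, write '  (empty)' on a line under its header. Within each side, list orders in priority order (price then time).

After op 1 [order #1] limit_sell(price=96, qty=9): fills=none; bids=[-] asks=[#1:9@96]
After op 2 [order #2] limit_buy(price=105, qty=5): fills=#2x#1:5@96; bids=[-] asks=[#1:4@96]
After op 3 [order #3] limit_buy(price=104, qty=8): fills=#3x#1:4@96; bids=[#3:4@104] asks=[-]
After op 4 [order #4] limit_sell(price=105, qty=8): fills=none; bids=[#3:4@104] asks=[#4:8@105]
After op 5 [order #5] limit_sell(price=97, qty=4): fills=#3x#5:4@104; bids=[-] asks=[#4:8@105]
After op 6 cancel(order #4): fills=none; bids=[-] asks=[-]
After op 7 [order #6] market_buy(qty=4): fills=none; bids=[-] asks=[-]
After op 8 [order #7] limit_sell(price=104, qty=9): fills=none; bids=[-] asks=[#7:9@104]
After op 9 [order #8] limit_buy(price=102, qty=4): fills=none; bids=[#8:4@102] asks=[#7:9@104]

Answer: BIDS (highest first):
  #8: 4@102
ASKS (lowest first):
  #7: 9@104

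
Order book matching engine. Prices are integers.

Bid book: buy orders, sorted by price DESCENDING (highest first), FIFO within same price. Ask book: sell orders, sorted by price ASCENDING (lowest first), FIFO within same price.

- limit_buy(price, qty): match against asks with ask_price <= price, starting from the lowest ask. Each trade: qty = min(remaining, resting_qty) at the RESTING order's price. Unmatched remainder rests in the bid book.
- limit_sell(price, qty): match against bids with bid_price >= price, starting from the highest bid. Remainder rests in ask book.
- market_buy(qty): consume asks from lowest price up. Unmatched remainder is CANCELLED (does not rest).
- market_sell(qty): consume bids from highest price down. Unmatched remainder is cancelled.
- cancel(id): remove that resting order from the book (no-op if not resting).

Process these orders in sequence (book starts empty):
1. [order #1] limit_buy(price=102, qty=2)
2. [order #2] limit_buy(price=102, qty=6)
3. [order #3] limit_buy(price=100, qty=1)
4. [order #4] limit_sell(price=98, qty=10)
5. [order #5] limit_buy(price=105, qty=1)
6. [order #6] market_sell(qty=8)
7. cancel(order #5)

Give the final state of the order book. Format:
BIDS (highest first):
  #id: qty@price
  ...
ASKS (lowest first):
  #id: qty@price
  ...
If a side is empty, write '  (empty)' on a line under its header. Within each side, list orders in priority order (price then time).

After op 1 [order #1] limit_buy(price=102, qty=2): fills=none; bids=[#1:2@102] asks=[-]
After op 2 [order #2] limit_buy(price=102, qty=6): fills=none; bids=[#1:2@102 #2:6@102] asks=[-]
After op 3 [order #3] limit_buy(price=100, qty=1): fills=none; bids=[#1:2@102 #2:6@102 #3:1@100] asks=[-]
After op 4 [order #4] limit_sell(price=98, qty=10): fills=#1x#4:2@102 #2x#4:6@102 #3x#4:1@100; bids=[-] asks=[#4:1@98]
After op 5 [order #5] limit_buy(price=105, qty=1): fills=#5x#4:1@98; bids=[-] asks=[-]
After op 6 [order #6] market_sell(qty=8): fills=none; bids=[-] asks=[-]
After op 7 cancel(order #5): fills=none; bids=[-] asks=[-]

Answer: BIDS (highest first):
  (empty)
ASKS (lowest first):
  (empty)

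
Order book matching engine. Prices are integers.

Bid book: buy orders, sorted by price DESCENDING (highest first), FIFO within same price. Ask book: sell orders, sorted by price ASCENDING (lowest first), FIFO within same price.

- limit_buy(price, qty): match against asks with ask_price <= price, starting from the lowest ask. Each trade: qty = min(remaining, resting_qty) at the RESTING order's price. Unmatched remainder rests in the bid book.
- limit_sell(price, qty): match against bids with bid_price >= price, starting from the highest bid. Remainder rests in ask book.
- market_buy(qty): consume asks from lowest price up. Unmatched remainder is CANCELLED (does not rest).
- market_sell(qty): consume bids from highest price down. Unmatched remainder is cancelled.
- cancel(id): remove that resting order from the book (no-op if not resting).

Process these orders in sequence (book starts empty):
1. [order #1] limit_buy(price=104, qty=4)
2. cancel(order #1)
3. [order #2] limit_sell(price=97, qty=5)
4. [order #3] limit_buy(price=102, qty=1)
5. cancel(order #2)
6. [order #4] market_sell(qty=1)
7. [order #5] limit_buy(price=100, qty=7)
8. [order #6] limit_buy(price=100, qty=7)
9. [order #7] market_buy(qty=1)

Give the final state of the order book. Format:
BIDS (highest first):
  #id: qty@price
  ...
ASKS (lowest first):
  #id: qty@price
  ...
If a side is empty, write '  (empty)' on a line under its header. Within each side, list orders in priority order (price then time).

After op 1 [order #1] limit_buy(price=104, qty=4): fills=none; bids=[#1:4@104] asks=[-]
After op 2 cancel(order #1): fills=none; bids=[-] asks=[-]
After op 3 [order #2] limit_sell(price=97, qty=5): fills=none; bids=[-] asks=[#2:5@97]
After op 4 [order #3] limit_buy(price=102, qty=1): fills=#3x#2:1@97; bids=[-] asks=[#2:4@97]
After op 5 cancel(order #2): fills=none; bids=[-] asks=[-]
After op 6 [order #4] market_sell(qty=1): fills=none; bids=[-] asks=[-]
After op 7 [order #5] limit_buy(price=100, qty=7): fills=none; bids=[#5:7@100] asks=[-]
After op 8 [order #6] limit_buy(price=100, qty=7): fills=none; bids=[#5:7@100 #6:7@100] asks=[-]
After op 9 [order #7] market_buy(qty=1): fills=none; bids=[#5:7@100 #6:7@100] asks=[-]

Answer: BIDS (highest first):
  #5: 7@100
  #6: 7@100
ASKS (lowest first):
  (empty)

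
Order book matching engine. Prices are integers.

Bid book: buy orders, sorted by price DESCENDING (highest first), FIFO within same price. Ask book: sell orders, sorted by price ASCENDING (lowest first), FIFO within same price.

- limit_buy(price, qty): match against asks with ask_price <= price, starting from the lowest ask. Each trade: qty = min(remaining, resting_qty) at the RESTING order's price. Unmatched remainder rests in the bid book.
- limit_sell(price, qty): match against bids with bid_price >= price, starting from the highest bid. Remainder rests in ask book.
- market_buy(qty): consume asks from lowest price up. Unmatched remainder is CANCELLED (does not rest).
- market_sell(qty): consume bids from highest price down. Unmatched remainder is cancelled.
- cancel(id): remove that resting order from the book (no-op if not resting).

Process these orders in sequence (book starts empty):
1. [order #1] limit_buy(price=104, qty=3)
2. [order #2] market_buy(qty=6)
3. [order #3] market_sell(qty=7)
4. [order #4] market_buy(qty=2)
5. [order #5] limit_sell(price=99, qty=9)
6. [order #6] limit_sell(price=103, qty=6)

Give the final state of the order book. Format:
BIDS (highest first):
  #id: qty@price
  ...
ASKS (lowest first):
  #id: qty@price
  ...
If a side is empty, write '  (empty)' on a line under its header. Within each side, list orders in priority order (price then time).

After op 1 [order #1] limit_buy(price=104, qty=3): fills=none; bids=[#1:3@104] asks=[-]
After op 2 [order #2] market_buy(qty=6): fills=none; bids=[#1:3@104] asks=[-]
After op 3 [order #3] market_sell(qty=7): fills=#1x#3:3@104; bids=[-] asks=[-]
After op 4 [order #4] market_buy(qty=2): fills=none; bids=[-] asks=[-]
After op 5 [order #5] limit_sell(price=99, qty=9): fills=none; bids=[-] asks=[#5:9@99]
After op 6 [order #6] limit_sell(price=103, qty=6): fills=none; bids=[-] asks=[#5:9@99 #6:6@103]

Answer: BIDS (highest first):
  (empty)
ASKS (lowest first):
  #5: 9@99
  #6: 6@103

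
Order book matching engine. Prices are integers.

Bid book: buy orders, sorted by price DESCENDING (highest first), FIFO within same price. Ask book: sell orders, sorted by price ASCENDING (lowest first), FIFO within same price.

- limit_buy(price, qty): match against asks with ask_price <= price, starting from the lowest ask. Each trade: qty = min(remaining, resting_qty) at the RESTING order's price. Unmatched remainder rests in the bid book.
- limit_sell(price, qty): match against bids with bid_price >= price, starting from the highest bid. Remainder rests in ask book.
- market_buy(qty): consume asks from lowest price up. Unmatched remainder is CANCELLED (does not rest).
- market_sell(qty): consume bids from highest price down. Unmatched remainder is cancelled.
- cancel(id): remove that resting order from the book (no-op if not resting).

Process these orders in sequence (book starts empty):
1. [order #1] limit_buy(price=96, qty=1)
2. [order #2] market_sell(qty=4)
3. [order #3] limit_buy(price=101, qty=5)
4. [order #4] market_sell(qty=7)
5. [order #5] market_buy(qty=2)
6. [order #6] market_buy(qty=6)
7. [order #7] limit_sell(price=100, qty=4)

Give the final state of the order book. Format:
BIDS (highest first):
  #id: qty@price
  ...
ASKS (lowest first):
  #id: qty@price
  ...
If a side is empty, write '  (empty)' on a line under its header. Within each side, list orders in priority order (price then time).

After op 1 [order #1] limit_buy(price=96, qty=1): fills=none; bids=[#1:1@96] asks=[-]
After op 2 [order #2] market_sell(qty=4): fills=#1x#2:1@96; bids=[-] asks=[-]
After op 3 [order #3] limit_buy(price=101, qty=5): fills=none; bids=[#3:5@101] asks=[-]
After op 4 [order #4] market_sell(qty=7): fills=#3x#4:5@101; bids=[-] asks=[-]
After op 5 [order #5] market_buy(qty=2): fills=none; bids=[-] asks=[-]
After op 6 [order #6] market_buy(qty=6): fills=none; bids=[-] asks=[-]
After op 7 [order #7] limit_sell(price=100, qty=4): fills=none; bids=[-] asks=[#7:4@100]

Answer: BIDS (highest first):
  (empty)
ASKS (lowest first):
  #7: 4@100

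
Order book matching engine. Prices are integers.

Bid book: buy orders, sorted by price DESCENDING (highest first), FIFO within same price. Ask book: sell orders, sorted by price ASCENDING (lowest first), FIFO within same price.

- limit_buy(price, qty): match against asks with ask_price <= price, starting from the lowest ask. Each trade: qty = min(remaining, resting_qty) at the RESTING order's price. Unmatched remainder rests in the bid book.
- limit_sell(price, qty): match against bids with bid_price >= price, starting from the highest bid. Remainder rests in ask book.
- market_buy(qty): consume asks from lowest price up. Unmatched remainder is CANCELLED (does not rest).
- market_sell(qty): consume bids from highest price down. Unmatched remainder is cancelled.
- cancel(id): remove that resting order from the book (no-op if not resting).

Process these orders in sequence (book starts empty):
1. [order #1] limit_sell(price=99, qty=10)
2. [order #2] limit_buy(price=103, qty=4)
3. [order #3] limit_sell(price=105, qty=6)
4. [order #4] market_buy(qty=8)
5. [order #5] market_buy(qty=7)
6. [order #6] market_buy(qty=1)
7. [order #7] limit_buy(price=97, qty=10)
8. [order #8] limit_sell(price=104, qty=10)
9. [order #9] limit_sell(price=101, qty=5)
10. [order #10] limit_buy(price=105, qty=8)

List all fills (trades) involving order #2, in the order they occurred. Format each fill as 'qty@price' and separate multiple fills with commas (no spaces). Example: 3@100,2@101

Answer: 4@99

Derivation:
After op 1 [order #1] limit_sell(price=99, qty=10): fills=none; bids=[-] asks=[#1:10@99]
After op 2 [order #2] limit_buy(price=103, qty=4): fills=#2x#1:4@99; bids=[-] asks=[#1:6@99]
After op 3 [order #3] limit_sell(price=105, qty=6): fills=none; bids=[-] asks=[#1:6@99 #3:6@105]
After op 4 [order #4] market_buy(qty=8): fills=#4x#1:6@99 #4x#3:2@105; bids=[-] asks=[#3:4@105]
After op 5 [order #5] market_buy(qty=7): fills=#5x#3:4@105; bids=[-] asks=[-]
After op 6 [order #6] market_buy(qty=1): fills=none; bids=[-] asks=[-]
After op 7 [order #7] limit_buy(price=97, qty=10): fills=none; bids=[#7:10@97] asks=[-]
After op 8 [order #8] limit_sell(price=104, qty=10): fills=none; bids=[#7:10@97] asks=[#8:10@104]
After op 9 [order #9] limit_sell(price=101, qty=5): fills=none; bids=[#7:10@97] asks=[#9:5@101 #8:10@104]
After op 10 [order #10] limit_buy(price=105, qty=8): fills=#10x#9:5@101 #10x#8:3@104; bids=[#7:10@97] asks=[#8:7@104]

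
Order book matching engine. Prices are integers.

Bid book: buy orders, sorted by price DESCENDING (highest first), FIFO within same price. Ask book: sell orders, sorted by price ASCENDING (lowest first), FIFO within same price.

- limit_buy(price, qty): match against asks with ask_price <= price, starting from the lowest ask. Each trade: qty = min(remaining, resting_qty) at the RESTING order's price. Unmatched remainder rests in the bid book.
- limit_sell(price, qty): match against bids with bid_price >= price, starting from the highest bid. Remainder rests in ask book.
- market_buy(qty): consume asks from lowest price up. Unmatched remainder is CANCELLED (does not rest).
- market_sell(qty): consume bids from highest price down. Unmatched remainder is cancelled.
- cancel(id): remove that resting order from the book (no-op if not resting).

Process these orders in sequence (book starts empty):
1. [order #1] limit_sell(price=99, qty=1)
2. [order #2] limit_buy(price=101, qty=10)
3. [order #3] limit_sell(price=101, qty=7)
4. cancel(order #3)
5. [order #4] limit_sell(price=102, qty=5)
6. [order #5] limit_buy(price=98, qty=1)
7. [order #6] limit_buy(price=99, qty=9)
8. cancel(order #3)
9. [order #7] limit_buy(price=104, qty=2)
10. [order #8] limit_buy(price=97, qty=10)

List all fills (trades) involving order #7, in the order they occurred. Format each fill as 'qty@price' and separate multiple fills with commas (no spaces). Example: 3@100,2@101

After op 1 [order #1] limit_sell(price=99, qty=1): fills=none; bids=[-] asks=[#1:1@99]
After op 2 [order #2] limit_buy(price=101, qty=10): fills=#2x#1:1@99; bids=[#2:9@101] asks=[-]
After op 3 [order #3] limit_sell(price=101, qty=7): fills=#2x#3:7@101; bids=[#2:2@101] asks=[-]
After op 4 cancel(order #3): fills=none; bids=[#2:2@101] asks=[-]
After op 5 [order #4] limit_sell(price=102, qty=5): fills=none; bids=[#2:2@101] asks=[#4:5@102]
After op 6 [order #5] limit_buy(price=98, qty=1): fills=none; bids=[#2:2@101 #5:1@98] asks=[#4:5@102]
After op 7 [order #6] limit_buy(price=99, qty=9): fills=none; bids=[#2:2@101 #6:9@99 #5:1@98] asks=[#4:5@102]
After op 8 cancel(order #3): fills=none; bids=[#2:2@101 #6:9@99 #5:1@98] asks=[#4:5@102]
After op 9 [order #7] limit_buy(price=104, qty=2): fills=#7x#4:2@102; bids=[#2:2@101 #6:9@99 #5:1@98] asks=[#4:3@102]
After op 10 [order #8] limit_buy(price=97, qty=10): fills=none; bids=[#2:2@101 #6:9@99 #5:1@98 #8:10@97] asks=[#4:3@102]

Answer: 2@102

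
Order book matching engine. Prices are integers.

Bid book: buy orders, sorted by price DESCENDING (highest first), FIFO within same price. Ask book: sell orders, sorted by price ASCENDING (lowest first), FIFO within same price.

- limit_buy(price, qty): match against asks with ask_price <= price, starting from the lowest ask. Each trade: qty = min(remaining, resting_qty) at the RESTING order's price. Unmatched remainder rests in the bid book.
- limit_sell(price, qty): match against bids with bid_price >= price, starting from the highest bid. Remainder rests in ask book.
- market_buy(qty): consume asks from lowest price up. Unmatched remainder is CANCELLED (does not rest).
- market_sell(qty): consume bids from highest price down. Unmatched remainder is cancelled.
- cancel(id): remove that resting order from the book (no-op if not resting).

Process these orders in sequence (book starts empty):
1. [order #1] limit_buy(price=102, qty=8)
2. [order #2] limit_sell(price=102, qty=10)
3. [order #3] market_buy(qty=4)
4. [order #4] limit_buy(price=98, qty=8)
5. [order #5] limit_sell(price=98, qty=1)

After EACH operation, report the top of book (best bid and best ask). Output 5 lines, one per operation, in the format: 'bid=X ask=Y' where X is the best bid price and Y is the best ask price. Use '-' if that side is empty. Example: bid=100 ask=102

Answer: bid=102 ask=-
bid=- ask=102
bid=- ask=-
bid=98 ask=-
bid=98 ask=-

Derivation:
After op 1 [order #1] limit_buy(price=102, qty=8): fills=none; bids=[#1:8@102] asks=[-]
After op 2 [order #2] limit_sell(price=102, qty=10): fills=#1x#2:8@102; bids=[-] asks=[#2:2@102]
After op 3 [order #3] market_buy(qty=4): fills=#3x#2:2@102; bids=[-] asks=[-]
After op 4 [order #4] limit_buy(price=98, qty=8): fills=none; bids=[#4:8@98] asks=[-]
After op 5 [order #5] limit_sell(price=98, qty=1): fills=#4x#5:1@98; bids=[#4:7@98] asks=[-]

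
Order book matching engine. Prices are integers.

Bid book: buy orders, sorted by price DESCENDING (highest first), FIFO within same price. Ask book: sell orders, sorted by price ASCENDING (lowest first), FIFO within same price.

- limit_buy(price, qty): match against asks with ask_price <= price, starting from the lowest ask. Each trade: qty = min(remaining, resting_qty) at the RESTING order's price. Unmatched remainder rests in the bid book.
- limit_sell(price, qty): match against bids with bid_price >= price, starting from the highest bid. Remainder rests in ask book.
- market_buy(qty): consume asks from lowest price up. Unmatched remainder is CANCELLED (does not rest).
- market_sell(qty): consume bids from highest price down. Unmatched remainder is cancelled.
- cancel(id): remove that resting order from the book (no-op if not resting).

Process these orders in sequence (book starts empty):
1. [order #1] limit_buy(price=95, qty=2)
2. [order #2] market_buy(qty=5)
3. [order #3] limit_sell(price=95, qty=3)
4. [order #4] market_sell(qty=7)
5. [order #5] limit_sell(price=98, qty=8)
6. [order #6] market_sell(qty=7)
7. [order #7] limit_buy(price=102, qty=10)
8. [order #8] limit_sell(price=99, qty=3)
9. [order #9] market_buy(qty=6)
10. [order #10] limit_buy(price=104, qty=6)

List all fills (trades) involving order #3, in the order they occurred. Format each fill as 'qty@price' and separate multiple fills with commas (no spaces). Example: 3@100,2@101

Answer: 2@95,1@95

Derivation:
After op 1 [order #1] limit_buy(price=95, qty=2): fills=none; bids=[#1:2@95] asks=[-]
After op 2 [order #2] market_buy(qty=5): fills=none; bids=[#1:2@95] asks=[-]
After op 3 [order #3] limit_sell(price=95, qty=3): fills=#1x#3:2@95; bids=[-] asks=[#3:1@95]
After op 4 [order #4] market_sell(qty=7): fills=none; bids=[-] asks=[#3:1@95]
After op 5 [order #5] limit_sell(price=98, qty=8): fills=none; bids=[-] asks=[#3:1@95 #5:8@98]
After op 6 [order #6] market_sell(qty=7): fills=none; bids=[-] asks=[#3:1@95 #5:8@98]
After op 7 [order #7] limit_buy(price=102, qty=10): fills=#7x#3:1@95 #7x#5:8@98; bids=[#7:1@102] asks=[-]
After op 8 [order #8] limit_sell(price=99, qty=3): fills=#7x#8:1@102; bids=[-] asks=[#8:2@99]
After op 9 [order #9] market_buy(qty=6): fills=#9x#8:2@99; bids=[-] asks=[-]
After op 10 [order #10] limit_buy(price=104, qty=6): fills=none; bids=[#10:6@104] asks=[-]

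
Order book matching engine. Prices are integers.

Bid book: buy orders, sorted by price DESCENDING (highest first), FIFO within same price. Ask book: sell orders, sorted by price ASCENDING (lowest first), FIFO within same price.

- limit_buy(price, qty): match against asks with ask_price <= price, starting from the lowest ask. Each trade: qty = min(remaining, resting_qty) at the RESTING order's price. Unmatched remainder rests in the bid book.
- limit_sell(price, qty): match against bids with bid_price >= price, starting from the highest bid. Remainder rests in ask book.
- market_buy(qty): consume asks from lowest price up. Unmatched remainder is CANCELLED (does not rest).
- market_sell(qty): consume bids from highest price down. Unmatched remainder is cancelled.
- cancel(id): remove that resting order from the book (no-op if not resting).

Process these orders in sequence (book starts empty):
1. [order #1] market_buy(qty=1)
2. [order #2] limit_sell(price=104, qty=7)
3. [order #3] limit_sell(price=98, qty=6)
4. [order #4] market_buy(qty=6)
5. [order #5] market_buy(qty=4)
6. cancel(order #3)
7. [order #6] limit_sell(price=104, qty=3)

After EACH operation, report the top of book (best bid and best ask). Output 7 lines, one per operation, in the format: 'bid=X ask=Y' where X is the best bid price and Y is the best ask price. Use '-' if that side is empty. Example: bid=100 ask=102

Answer: bid=- ask=-
bid=- ask=104
bid=- ask=98
bid=- ask=104
bid=- ask=104
bid=- ask=104
bid=- ask=104

Derivation:
After op 1 [order #1] market_buy(qty=1): fills=none; bids=[-] asks=[-]
After op 2 [order #2] limit_sell(price=104, qty=7): fills=none; bids=[-] asks=[#2:7@104]
After op 3 [order #3] limit_sell(price=98, qty=6): fills=none; bids=[-] asks=[#3:6@98 #2:7@104]
After op 4 [order #4] market_buy(qty=6): fills=#4x#3:6@98; bids=[-] asks=[#2:7@104]
After op 5 [order #5] market_buy(qty=4): fills=#5x#2:4@104; bids=[-] asks=[#2:3@104]
After op 6 cancel(order #3): fills=none; bids=[-] asks=[#2:3@104]
After op 7 [order #6] limit_sell(price=104, qty=3): fills=none; bids=[-] asks=[#2:3@104 #6:3@104]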